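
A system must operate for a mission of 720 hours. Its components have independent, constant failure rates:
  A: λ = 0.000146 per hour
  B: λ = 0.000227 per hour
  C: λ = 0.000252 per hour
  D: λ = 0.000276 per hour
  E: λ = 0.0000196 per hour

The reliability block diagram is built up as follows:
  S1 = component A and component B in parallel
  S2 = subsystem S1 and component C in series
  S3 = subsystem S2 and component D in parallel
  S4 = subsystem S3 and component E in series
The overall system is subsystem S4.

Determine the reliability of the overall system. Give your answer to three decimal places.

0.954

R(A) = exp(−0.000146 × 720) = 0.90022
R(B) = exp(−0.000227 × 720) = 0.84922
R(C) = exp(−0.000252 × 720) = 0.83407
R(D) = exp(−0.000276 × 720) = 0.81978
R(E) = exp(−0.0000196 × 720) = 0.98599
Parallel (A and B): 1 − (1 − 0.90022)(1 − 0.84922) = 0.98496
Series ([0.98496] and C): 0.98496 × 0.83407 = 0.82153
Parallel ([0.82153] and D): 1 − (1 − 0.82153)(1 − 0.81978) = 0.96784
Series ([0.96784] and E): 0.96784 × 0.98599 = 0.954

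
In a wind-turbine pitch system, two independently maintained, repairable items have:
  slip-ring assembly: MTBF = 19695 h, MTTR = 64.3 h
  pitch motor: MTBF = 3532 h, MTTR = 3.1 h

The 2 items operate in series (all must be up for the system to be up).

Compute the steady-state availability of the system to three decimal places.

0.996

A(slip-ring assembly) = MTBF/(MTBF+MTTR) = 19695/(19695+64.3) = 0.996746
A(pitch motor) = MTBF/(MTBF+MTTR) = 3532/(3532+3.1) = 0.999123
Series availability: 0.996746 × 0.999123 = 0.996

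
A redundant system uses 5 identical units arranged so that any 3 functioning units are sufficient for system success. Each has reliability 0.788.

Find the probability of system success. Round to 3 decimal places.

R = Σ_{i=3}^{5} C(5,i) p^i (1−p)^{5−i} with p = 0.788
C(5,3)·0.788^3·0.212^2 = 0.21991
C(5,4)·0.788^4·0.212^1 = 0.40871
C(5,5)·0.788^5·0.212^0 = 0.30383
Sum = 0.932

0.932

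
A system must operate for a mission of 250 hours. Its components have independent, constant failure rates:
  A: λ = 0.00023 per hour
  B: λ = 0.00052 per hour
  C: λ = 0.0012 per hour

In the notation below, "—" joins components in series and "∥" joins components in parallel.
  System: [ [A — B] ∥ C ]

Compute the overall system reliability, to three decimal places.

R(A) = exp(−0.00023 × 250) = 0.94412
R(B) = exp(−0.00052 × 250) = 0.87810
R(C) = exp(−0.0012 × 250) = 0.74082
Series (A and B): 0.94412 × 0.87810 = 0.82903
Parallel ([0.82903] and C): 1 − (1 − 0.82903)(1 − 0.74082) = 0.956

0.956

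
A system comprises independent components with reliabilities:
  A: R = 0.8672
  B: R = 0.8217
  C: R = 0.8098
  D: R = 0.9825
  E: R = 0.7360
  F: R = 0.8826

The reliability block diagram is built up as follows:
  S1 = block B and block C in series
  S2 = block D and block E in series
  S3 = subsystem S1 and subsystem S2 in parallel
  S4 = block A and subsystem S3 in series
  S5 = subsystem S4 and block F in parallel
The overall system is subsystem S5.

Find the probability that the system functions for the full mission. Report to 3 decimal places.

Series (B and C): 0.82170 × 0.80980 = 0.66541
Series (D and E): 0.98250 × 0.73600 = 0.72312
Parallel ([0.66541] and [0.72312]): 1 − (1 − 0.66541)(1 − 0.72312) = 0.90736
Series (A and [0.90736]): 0.86720 × 0.90736 = 0.78686
Parallel ([0.78686] and F): 1 − (1 − 0.78686)(1 − 0.88260) = 0.975

0.975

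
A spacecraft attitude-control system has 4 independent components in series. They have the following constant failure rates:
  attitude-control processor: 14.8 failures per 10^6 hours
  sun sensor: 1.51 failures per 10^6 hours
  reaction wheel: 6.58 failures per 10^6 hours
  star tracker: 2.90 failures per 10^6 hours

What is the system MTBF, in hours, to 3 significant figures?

Series of exponential components: λ_sys = Σ λ_i
λ_sys = 0.0000148 + 0.00000151 + 0.00000658 + 0.00000290 = 2.5790e-05 /h
MTBF = 1 / λ_sys = 38800 h

38800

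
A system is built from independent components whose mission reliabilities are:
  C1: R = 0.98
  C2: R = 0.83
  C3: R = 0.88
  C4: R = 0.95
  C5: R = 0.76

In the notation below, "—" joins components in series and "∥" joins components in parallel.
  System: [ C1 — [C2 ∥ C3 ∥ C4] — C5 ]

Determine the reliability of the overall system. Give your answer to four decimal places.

Parallel (C2, C3, and C4): 1 − (1 − 0.830000)(1 − 0.880000)(1 − 0.950000) = 0.998980
Series (C1, [0.998980], and C5): 0.980000 × 0.998980 × 0.760000 = 0.7440

0.7440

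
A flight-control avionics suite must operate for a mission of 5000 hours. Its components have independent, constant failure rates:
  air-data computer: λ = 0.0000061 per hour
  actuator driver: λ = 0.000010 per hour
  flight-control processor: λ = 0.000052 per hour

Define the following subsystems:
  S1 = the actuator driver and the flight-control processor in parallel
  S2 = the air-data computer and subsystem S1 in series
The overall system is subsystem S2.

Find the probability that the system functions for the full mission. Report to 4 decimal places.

R(air-data computer) = exp(−0.0000061 × 5000) = 0.969960
R(actuator driver) = exp(−0.000010 × 5000) = 0.951229
R(flight-control processor) = exp(−0.000052 × 5000) = 0.771052
Parallel (actuator driver and flight-control processor): 1 − (1 − 0.951229)(1 − 0.771052) = 0.988834
Series (air-data computer and [0.988834]): 0.969960 × 0.988834 = 0.9591

0.9591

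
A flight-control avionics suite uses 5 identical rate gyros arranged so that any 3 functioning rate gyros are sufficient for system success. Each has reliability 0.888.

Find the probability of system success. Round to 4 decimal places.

0.9882

R = Σ_{i=3}^{5} C(5,i) p^i (1−p)^{5−i} with p = 0.888
C(5,3)·0.888^3·0.112^2 = 0.087836
C(5,4)·0.888^4·0.112^1 = 0.348209
C(5,5)·0.888^5·0.112^0 = 0.552160
Sum = 0.9882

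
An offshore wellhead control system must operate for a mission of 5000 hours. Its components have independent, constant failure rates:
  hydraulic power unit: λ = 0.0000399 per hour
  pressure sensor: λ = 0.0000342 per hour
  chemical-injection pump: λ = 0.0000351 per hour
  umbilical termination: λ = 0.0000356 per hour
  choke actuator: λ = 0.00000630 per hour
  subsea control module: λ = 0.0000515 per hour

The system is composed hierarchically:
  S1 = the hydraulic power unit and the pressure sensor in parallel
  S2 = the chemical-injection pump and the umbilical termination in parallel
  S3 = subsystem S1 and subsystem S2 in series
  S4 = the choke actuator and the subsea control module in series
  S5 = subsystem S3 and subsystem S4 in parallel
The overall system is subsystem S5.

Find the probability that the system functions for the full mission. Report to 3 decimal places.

R(hydraulic power unit) = exp(−0.0000399 × 5000) = 0.81914
R(pressure sensor) = exp(−0.0000342 × 5000) = 0.84282
R(chemical-injection pump) = exp(−0.0000351 × 5000) = 0.83904
R(umbilical termination) = exp(−0.0000356 × 5000) = 0.83694
R(choke actuator) = exp(−0.00000630 × 5000) = 0.96899
R(subsea control module) = exp(−0.0000515 × 5000) = 0.77298
Parallel (hydraulic power unit and pressure sensor): 1 − (1 − 0.81914)(1 − 0.84282) = 0.97157
Parallel (chemical-injection pump and umbilical termination): 1 − (1 − 0.83904)(1 − 0.83694) = 0.97375
Series ([0.97157] and [0.97375]): 0.97157 × 0.97375 = 0.94607
Series (choke actuator and subsea control module): 0.96899 × 0.77298 = 0.74901
Parallel ([0.94607] and [0.74901]): 1 − (1 − 0.94607)(1 − 0.74901) = 0.986

0.986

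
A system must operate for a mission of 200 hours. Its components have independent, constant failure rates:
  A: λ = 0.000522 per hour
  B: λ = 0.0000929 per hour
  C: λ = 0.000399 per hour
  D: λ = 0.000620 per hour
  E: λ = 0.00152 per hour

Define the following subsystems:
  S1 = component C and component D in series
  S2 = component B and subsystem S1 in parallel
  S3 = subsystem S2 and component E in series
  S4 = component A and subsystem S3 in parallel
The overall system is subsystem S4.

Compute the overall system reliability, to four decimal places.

R(A) = exp(−0.000522 × 200) = 0.900865
R(B) = exp(−0.0000929 × 200) = 0.981592
R(C) = exp(−0.000399 × 200) = 0.923301
R(D) = exp(−0.000620 × 200) = 0.883380
R(E) = exp(−0.00152 × 200) = 0.737861
Series (C and D): 0.923301 × 0.883380 = 0.815626
Parallel (B and [0.815626]): 1 − (1 − 0.981592)(1 − 0.815626) = 0.996606
Series ([0.996606] and E): 0.996606 × 0.737861 = 0.735357
Parallel (A and [0.735357]): 1 − (1 − 0.900865)(1 − 0.735357) = 0.9738

0.9738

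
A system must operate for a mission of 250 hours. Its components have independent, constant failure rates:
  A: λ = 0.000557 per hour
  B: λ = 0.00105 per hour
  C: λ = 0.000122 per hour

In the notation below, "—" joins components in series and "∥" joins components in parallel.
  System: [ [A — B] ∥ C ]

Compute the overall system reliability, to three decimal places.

0.990

R(A) = exp(−0.000557 × 250) = 0.87001
R(B) = exp(−0.00105 × 250) = 0.76913
R(C) = exp(−0.000122 × 250) = 0.96996
Series (A and B): 0.87001 × 0.76913 = 0.66915
Parallel ([0.66915] and C): 1 − (1 − 0.66915)(1 − 0.96996) = 0.990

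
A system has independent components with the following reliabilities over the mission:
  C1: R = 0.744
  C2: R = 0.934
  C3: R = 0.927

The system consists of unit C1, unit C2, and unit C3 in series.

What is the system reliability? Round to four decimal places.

Series (C1, C2, and C3): 0.744000 × 0.934000 × 0.927000 = 0.6442

0.6442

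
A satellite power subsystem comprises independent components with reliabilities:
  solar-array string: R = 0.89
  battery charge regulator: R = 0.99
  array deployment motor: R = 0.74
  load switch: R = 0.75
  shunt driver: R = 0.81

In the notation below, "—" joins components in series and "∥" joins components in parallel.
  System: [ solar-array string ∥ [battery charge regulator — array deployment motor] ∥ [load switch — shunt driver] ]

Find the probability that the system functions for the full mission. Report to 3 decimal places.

0.988

Series (battery charge regulator and array deployment motor): 0.99000 × 0.74000 = 0.73260
Series (load switch and shunt driver): 0.75000 × 0.81000 = 0.60750
Parallel (solar-array string, [0.73260], and [0.60750]): 1 − (1 − 0.89000)(1 − 0.73260)(1 − 0.60750) = 0.988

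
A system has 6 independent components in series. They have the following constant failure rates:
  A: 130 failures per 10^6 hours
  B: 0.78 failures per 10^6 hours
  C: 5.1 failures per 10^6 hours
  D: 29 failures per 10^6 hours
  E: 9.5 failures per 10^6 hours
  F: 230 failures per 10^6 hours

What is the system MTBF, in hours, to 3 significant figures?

2470

Series of exponential components: λ_sys = Σ λ_i
λ_sys = 0.00013 + 0.00000078 + 0.0000051 + 0.000029 + 0.0000095 + 0.00023 = 4.0438e-04 /h
MTBF = 1 / λ_sys = 2470 h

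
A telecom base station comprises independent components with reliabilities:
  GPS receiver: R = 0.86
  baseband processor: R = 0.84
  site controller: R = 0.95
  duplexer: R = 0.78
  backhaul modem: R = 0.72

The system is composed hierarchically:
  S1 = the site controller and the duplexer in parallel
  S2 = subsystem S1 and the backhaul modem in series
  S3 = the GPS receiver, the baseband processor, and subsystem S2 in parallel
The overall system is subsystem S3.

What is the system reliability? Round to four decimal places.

Parallel (site controller and duplexer): 1 − (1 − 0.950000)(1 − 0.780000) = 0.989000
Series ([0.989000] and backhaul modem): 0.989000 × 0.720000 = 0.712080
Parallel (GPS receiver, baseband processor, and [0.712080]): 1 − (1 − 0.860000)(1 − 0.840000)(1 − 0.712080) = 0.9936

0.9936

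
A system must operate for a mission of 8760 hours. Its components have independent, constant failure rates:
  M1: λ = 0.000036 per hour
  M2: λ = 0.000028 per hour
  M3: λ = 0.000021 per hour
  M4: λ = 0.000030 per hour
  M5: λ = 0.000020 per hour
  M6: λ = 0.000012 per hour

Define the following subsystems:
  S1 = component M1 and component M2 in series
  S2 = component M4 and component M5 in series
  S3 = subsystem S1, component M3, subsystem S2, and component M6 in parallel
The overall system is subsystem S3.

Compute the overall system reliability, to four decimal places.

R(M1) = exp(−0.000036 × 8760) = 0.729526
R(M2) = exp(−0.000028 × 8760) = 0.782485
R(M3) = exp(−0.000021 × 8760) = 0.831969
R(M4) = exp(−0.000030 × 8760) = 0.768896
R(M5) = exp(−0.000020 × 8760) = 0.839289
R(M6) = exp(−0.000012 × 8760) = 0.900216
Series (M1 and M2): 0.729526 × 0.782485 = 0.570843
Series (M4 and M5): 0.768896 × 0.839289 = 0.645326
Parallel ([0.570843], M3, [0.645326], and M6): 1 − (1 − 0.570843)(1 − 0.831969)(1 − 0.645326)(1 − 0.900216) = 0.9974

0.9974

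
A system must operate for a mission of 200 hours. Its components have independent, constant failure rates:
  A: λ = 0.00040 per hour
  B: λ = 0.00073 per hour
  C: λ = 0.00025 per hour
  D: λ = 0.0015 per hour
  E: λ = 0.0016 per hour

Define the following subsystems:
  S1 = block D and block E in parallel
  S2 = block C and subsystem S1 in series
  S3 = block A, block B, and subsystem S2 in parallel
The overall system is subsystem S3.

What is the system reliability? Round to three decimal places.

0.999

R(A) = exp(−0.00040 × 200) = 0.92312
R(B) = exp(−0.00073 × 200) = 0.86416
R(C) = exp(−0.00025 × 200) = 0.95123
R(D) = exp(−0.0015 × 200) = 0.74082
R(E) = exp(−0.0016 × 200) = 0.72615
Parallel (D and E): 1 − (1 − 0.74082)(1 − 0.72615) = 0.92902
Series (C and [0.92902]): 0.95123 × 0.92902 = 0.88371
Parallel (A, B, and [0.88371]): 1 − (1 − 0.92312)(1 − 0.86416)(1 − 0.88371) = 0.999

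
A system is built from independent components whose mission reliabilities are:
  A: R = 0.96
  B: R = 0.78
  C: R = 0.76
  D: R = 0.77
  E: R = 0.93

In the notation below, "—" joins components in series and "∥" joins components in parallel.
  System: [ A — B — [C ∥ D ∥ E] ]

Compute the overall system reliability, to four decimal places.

Parallel (C, D, and E): 1 − (1 − 0.760000)(1 − 0.770000)(1 − 0.930000) = 0.996136
Series (A, B, and [0.996136]): 0.960000 × 0.780000 × 0.996136 = 0.7459

0.7459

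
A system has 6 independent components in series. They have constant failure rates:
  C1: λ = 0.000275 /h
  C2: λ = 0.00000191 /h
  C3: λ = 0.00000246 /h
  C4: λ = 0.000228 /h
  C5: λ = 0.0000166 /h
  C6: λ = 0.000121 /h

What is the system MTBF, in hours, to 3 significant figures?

Series of exponential components: λ_sys = Σ λ_i
λ_sys = 0.000275 + 0.00000191 + 0.00000246 + 0.000228 + 0.0000166 + 0.000121 = 6.4497e-04 /h
MTBF = 1 / λ_sys = 1550 h

1550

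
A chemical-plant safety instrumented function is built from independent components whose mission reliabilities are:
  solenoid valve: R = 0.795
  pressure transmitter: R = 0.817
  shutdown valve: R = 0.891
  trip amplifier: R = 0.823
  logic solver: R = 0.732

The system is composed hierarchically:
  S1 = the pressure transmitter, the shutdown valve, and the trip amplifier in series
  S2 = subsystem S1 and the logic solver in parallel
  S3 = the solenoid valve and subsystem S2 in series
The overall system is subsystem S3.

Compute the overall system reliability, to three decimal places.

Series (pressure transmitter, shutdown valve, and trip amplifier): 0.81700 × 0.89100 × 0.82300 = 0.59910
Parallel ([0.59910] and logic solver): 1 − (1 − 0.59910)(1 − 0.73200) = 0.89256
Series (solenoid valve and [0.89256]): 0.79500 × 0.89256 = 0.710

0.710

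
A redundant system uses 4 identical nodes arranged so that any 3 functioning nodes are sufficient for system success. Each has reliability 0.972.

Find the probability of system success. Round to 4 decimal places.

0.9955

R = Σ_{i=3}^{4} C(4,i) p^i (1−p)^{4−i} with p = 0.972
C(4,3)·0.972^3·0.028^1 = 0.102853
C(4,4)·0.972^4·0.028^0 = 0.892617
Sum = 0.9955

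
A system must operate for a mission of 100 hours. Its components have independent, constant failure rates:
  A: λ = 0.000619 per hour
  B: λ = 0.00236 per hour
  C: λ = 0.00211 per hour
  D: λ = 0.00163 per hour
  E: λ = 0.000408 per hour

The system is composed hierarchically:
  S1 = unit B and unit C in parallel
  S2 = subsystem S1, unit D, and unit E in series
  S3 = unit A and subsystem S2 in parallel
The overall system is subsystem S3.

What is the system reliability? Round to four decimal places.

0.9870

R(A) = exp(−0.000619 × 100) = 0.939977
R(B) = exp(−0.00236 × 100) = 0.789781
R(C) = exp(−0.00211 × 100) = 0.809774
R(D) = exp(−0.00163 × 100) = 0.849591
R(E) = exp(−0.000408 × 100) = 0.960021
Parallel (B and C): 1 − (1 − 0.789781)(1 − 0.809774) = 0.960011
Series ([0.960011], D, and E): 0.960011 × 0.849591 × 0.960021 = 0.783009
Parallel (A and [0.783009]): 1 − (1 − 0.939977)(1 − 0.783009) = 0.9870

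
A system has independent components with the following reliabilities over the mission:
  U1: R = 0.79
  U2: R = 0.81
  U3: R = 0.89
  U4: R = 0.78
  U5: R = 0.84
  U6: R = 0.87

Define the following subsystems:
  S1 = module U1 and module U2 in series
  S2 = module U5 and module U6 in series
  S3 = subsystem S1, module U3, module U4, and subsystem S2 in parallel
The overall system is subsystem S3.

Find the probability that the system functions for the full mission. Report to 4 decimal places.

Series (U1 and U2): 0.790000 × 0.810000 = 0.639900
Series (U5 and U6): 0.840000 × 0.870000 = 0.730800
Parallel ([0.639900], U3, U4, and [0.730800]): 1 − (1 − 0.639900)(1 − 0.890000)(1 − 0.780000)(1 − 0.730800) = 0.9977

0.9977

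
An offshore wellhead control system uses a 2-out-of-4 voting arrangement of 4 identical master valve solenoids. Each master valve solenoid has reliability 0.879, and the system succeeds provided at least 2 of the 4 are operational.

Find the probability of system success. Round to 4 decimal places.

R = Σ_{i=2}^{4} C(4,i) p^i (1−p)^{4−i} with p = 0.879
C(4,2)·0.879^2·0.121^2 = 0.067873
C(4,3)·0.879^3·0.121^1 = 0.328709
C(4,4)·0.879^4·0.121^0 = 0.596974
Sum = 0.9936

0.9936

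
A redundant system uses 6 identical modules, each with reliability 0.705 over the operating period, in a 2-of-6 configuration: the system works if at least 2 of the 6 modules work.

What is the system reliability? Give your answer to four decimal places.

R = Σ_{i=2}^{6} C(6,i) p^i (1−p)^{6−i} with p = 0.705
C(6,2)·0.705^2·0.295^4 = 0.056462
C(6,3)·0.705^3·0.295^3 = 0.179913
C(6,4)·0.705^4·0.295^2 = 0.322472
C(6,5)·0.705^5·0.295^1 = 0.308261
C(6,6)·0.705^6·0.295^0 = 0.122782
Sum = 0.9899

0.9899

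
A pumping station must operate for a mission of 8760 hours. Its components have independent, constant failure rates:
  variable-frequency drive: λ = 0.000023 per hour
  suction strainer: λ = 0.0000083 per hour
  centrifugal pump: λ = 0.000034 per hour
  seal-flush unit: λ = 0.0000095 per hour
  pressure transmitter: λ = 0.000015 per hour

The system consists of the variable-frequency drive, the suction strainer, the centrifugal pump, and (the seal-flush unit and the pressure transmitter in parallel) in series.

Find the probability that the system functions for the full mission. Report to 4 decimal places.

0.5588

R(variable-frequency drive) = exp(−0.000023 × 8760) = 0.817520
R(suction strainer) = exp(−0.0000083 × 8760) = 0.929872
R(centrifugal pump) = exp(−0.000034 × 8760) = 0.742420
R(seal-flush unit) = exp(−0.0000095 × 8760) = 0.920149
R(pressure transmitter) = exp(−0.000015 × 8760) = 0.876867
Parallel (seal-flush unit and pressure transmitter): 1 − (1 − 0.920149)(1 − 0.876867) = 0.990168
Series (variable-frequency drive, suction strainer, centrifugal pump, and [0.990168]): 0.817520 × 0.929872 × 0.742420 × 0.990168 = 0.5588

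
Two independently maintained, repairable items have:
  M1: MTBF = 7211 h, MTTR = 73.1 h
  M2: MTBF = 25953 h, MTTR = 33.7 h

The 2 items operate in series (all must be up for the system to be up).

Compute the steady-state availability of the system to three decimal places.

A(M1) = MTBF/(MTBF+MTTR) = 7211/(7211+73.1) = 0.989964
A(M2) = MTBF/(MTBF+MTTR) = 25953/(25953+33.7) = 0.998703
Series availability: 0.989964 × 0.998703 = 0.989

0.989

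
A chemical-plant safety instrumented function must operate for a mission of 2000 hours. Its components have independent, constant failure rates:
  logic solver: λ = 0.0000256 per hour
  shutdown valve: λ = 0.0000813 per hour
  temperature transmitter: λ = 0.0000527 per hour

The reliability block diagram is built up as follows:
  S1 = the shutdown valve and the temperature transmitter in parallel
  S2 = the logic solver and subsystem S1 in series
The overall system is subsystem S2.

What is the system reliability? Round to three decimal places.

0.936

R(logic solver) = exp(−0.0000256 × 2000) = 0.95009
R(shutdown valve) = exp(−0.0000813 × 2000) = 0.84993
R(temperature transmitter) = exp(−0.0000527 × 2000) = 0.89996
Parallel (shutdown valve and temperature transmitter): 1 − (1 − 0.84993)(1 − 0.89996) = 0.98499
Series (logic solver and [0.98499]): 0.95009 × 0.98499 = 0.936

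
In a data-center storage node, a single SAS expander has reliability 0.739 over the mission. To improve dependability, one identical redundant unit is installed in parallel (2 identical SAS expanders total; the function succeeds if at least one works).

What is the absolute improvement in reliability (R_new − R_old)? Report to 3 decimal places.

0.193

R_before = 0.739
R_after = 1 − (1 − 0.739)^2 = 0.932
ΔR = 0.932 − 0.739 = 0.193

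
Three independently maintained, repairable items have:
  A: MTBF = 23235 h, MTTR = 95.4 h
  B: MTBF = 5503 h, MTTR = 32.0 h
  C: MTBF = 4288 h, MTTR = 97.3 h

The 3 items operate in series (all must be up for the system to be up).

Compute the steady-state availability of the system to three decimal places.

A(A) = MTBF/(MTBF+MTTR) = 23235/(23235+95.4) = 0.995911
A(B) = MTBF/(MTBF+MTTR) = 5503/(5503+32.0) = 0.994219
A(C) = MTBF/(MTBF+MTTR) = 4288/(4288+97.3) = 0.977812
Series availability: 0.995911 × 0.994219 × 0.977812 = 0.968

0.968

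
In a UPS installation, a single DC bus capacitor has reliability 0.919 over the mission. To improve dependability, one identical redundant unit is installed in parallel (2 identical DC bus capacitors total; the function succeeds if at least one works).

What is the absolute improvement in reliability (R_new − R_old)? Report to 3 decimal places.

R_before = 0.919
R_after = 1 − (1 − 0.919)^2 = 0.993
ΔR = 0.993 − 0.919 = 0.074

0.074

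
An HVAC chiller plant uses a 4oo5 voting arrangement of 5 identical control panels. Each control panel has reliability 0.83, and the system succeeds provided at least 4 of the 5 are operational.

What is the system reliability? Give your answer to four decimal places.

R = Σ_{i=4}^{5} C(5,i) p^i (1−p)^{5−i} with p = 0.83
C(5,4)·0.83^4·0.17^1 = 0.403396
C(5,5)·0.83^5·0.17^0 = 0.393904
Sum = 0.7973

0.7973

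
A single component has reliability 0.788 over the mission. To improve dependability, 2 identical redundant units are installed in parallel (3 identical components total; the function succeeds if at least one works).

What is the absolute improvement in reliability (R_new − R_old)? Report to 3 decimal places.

0.202

R_before = 0.788
R_after = 1 − (1 − 0.788)^3 = 0.990
ΔR = 0.990 − 0.788 = 0.202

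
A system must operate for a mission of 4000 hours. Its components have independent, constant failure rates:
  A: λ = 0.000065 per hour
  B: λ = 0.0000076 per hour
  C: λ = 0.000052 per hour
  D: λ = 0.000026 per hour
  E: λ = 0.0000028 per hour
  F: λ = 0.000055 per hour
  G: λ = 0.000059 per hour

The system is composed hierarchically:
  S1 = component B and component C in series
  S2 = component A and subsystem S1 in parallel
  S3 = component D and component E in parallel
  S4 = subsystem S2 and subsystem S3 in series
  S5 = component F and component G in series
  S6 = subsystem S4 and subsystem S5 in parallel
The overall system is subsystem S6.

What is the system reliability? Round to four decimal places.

R(A) = exp(−0.000065 × 4000) = 0.771052
R(B) = exp(−0.0000076 × 4000) = 0.970057
R(C) = exp(−0.000052 × 4000) = 0.812207
R(D) = exp(−0.000026 × 4000) = 0.901225
R(E) = exp(−0.0000028 × 4000) = 0.988862
R(F) = exp(−0.000055 × 4000) = 0.802519
R(G) = exp(−0.000059 × 4000) = 0.789781
Series (B and C): 0.970057 × 0.812207 = 0.787887
Parallel (A and [0.787887]): 1 − (1 − 0.771052)(1 − 0.787887) = 0.951437
Parallel (D and E): 1 − (1 − 0.901225)(1 − 0.988862) = 0.998900
Series ([0.951437] and [0.998900]): 0.951437 × 0.998900 = 0.950390
Series (F and G): 0.802519 × 0.789781 = 0.633814
Parallel ([0.950390] and [0.633814]): 1 − (1 − 0.950390)(1 − 0.633814) = 0.9818

0.9818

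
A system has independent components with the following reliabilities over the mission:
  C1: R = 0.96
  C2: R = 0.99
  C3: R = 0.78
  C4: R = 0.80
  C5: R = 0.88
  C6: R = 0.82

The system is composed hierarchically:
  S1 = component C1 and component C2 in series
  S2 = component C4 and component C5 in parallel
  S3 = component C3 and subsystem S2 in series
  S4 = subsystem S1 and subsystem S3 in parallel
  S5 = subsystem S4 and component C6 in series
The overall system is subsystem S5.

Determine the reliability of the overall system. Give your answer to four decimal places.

0.8103

Series (C1 and C2): 0.960000 × 0.990000 = 0.950400
Parallel (C4 and C5): 1 − (1 − 0.800000)(1 − 0.880000) = 0.976000
Series (C3 and [0.976000]): 0.780000 × 0.976000 = 0.761280
Parallel ([0.950400] and [0.761280]): 1 − (1 − 0.950400)(1 − 0.761280) = 0.988159
Series ([0.988159] and C6): 0.988159 × 0.820000 = 0.8103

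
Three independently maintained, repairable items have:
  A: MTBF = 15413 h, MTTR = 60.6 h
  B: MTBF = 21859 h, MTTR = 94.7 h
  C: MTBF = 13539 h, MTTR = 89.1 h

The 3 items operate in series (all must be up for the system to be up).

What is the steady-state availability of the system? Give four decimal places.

0.9853

A(A) = MTBF/(MTBF+MTTR) = 15413/(15413+60.6) = 0.996084
A(B) = MTBF/(MTBF+MTTR) = 21859/(21859+94.7) = 0.995686
A(C) = MTBF/(MTBF+MTTR) = 13539/(13539+89.1) = 0.993462
Series availability: 0.996084 × 0.995686 × 0.993462 = 0.9853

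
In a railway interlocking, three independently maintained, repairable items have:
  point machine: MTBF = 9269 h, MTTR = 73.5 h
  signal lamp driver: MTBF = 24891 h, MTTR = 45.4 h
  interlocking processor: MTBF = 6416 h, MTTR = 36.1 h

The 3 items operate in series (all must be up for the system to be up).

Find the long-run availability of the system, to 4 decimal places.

0.9848

A(point machine) = MTBF/(MTBF+MTTR) = 9269/(9269+73.5) = 0.992133
A(signal lamp driver) = MTBF/(MTBF+MTTR) = 24891/(24891+45.4) = 0.998179
A(interlocking processor) = MTBF/(MTBF+MTTR) = 6416/(6416+36.1) = 0.994405
Series availability: 0.992133 × 0.998179 × 0.994405 = 0.9848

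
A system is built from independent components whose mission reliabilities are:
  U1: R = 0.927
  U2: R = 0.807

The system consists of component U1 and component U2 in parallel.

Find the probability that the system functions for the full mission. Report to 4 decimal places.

Parallel (U1 and U2): 1 − (1 − 0.927000)(1 − 0.807000) = 0.9859

0.9859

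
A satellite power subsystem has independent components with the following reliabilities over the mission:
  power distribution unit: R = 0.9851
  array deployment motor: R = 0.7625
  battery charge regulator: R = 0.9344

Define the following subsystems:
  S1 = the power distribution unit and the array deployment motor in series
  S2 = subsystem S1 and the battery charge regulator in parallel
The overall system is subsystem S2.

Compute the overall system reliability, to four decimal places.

Series (power distribution unit and array deployment motor): 0.985100 × 0.762500 = 0.751139
Parallel ([0.751139] and battery charge regulator): 1 − (1 − 0.751139)(1 − 0.934400) = 0.9837

0.9837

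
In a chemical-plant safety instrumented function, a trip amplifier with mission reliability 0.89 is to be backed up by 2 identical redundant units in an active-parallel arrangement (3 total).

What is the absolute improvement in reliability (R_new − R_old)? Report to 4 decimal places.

0.1087

R_before = 0.89
R_after = 1 − (1 − 0.89)^3 = 0.9987
ΔR = 0.9987 − 0.89 = 0.1087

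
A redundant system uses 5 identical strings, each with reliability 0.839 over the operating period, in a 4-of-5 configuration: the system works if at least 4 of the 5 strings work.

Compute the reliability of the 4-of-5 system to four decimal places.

0.8146

R = Σ_{i=4}^{5} C(5,i) p^i (1−p)^{5−i} with p = 0.839
C(5,4)·0.839^4·0.161^1 = 0.398881
C(5,5)·0.839^5·0.161^0 = 0.415729
Sum = 0.8146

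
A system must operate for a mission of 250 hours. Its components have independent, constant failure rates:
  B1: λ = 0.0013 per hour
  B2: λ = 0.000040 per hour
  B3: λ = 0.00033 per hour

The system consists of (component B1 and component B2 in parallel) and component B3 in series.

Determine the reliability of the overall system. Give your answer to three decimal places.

0.918

R(B1) = exp(−0.0013 × 250) = 0.72253
R(B2) = exp(−0.000040 × 250) = 0.99005
R(B3) = exp(−0.00033 × 250) = 0.92081
Parallel (B1 and B2): 1 − (1 − 0.72253)(1 − 0.99005) = 0.99724
Series ([0.99724] and B3): 0.99724 × 0.92081 = 0.918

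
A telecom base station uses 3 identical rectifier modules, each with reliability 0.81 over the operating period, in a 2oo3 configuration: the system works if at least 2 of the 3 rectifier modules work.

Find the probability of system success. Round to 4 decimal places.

R = Σ_{i=2}^{3} C(3,i) p^i (1−p)^{3−i} with p = 0.81
C(3,2)·0.81^2·0.19^1 = 0.373977
C(3,3)·0.81^3·0.19^0 = 0.531441
Sum = 0.9054

0.9054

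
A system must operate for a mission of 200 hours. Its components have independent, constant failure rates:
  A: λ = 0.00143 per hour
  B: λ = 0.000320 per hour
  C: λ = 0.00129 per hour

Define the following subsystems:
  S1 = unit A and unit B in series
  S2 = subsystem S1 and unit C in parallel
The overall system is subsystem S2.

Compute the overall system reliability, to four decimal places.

R(A) = exp(−0.00143 × 200) = 0.751263
R(B) = exp(−0.000320 × 200) = 0.938005
R(C) = exp(−0.00129 × 200) = 0.772595
Series (A and B): 0.751263 × 0.938005 = 0.704688
Parallel ([0.704688] and C): 1 − (1 − 0.704688)(1 − 0.772595) = 0.9328

0.9328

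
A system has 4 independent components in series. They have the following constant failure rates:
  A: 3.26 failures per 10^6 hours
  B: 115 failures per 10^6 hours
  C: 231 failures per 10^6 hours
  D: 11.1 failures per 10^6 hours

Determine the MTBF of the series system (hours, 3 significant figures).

2780

Series of exponential components: λ_sys = Σ λ_i
λ_sys = 0.00000326 + 0.000115 + 0.000231 + 0.0000111 = 3.6036e-04 /h
MTBF = 1 / λ_sys = 2780 h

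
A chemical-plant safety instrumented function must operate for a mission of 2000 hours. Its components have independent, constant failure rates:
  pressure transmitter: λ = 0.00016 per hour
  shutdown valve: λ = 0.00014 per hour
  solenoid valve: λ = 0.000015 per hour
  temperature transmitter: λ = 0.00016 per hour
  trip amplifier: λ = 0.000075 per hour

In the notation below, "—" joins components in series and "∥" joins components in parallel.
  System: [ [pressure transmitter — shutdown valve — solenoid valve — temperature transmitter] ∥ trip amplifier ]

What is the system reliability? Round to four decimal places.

R(pressure transmitter) = exp(−0.00016 × 2000) = 0.726149
R(shutdown valve) = exp(−0.00014 × 2000) = 0.755784
R(solenoid valve) = exp(−0.000015 × 2000) = 0.970446
R(temperature transmitter) = exp(−0.00016 × 2000) = 0.726149
R(trip amplifier) = exp(−0.000075 × 2000) = 0.860708
Series (pressure transmitter, shutdown valve, solenoid valve, and temperature transmitter): 0.726149 × 0.755784 × 0.970446 × 0.726149 = 0.386741
Parallel ([0.386741] and trip amplifier): 1 − (1 − 0.386741)(1 − 0.860708) = 0.9146

0.9146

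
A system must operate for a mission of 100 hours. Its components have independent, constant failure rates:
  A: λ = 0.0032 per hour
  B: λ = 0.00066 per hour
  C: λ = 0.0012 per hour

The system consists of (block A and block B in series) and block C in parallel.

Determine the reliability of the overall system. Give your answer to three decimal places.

R(A) = exp(−0.0032 × 100) = 0.72615
R(B) = exp(−0.00066 × 100) = 0.93613
R(C) = exp(−0.0012 × 100) = 0.88692
Series (A and B): 0.72615 × 0.93613 = 0.67977
Parallel ([0.67977] and C): 1 − (1 − 0.67977)(1 − 0.88692) = 0.964

0.964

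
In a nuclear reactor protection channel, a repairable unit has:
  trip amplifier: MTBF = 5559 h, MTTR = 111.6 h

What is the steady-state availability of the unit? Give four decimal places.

A(trip amplifier) = MTBF/(MTBF+MTTR) = 5559/(5559+111.6) = 0.9803

0.9803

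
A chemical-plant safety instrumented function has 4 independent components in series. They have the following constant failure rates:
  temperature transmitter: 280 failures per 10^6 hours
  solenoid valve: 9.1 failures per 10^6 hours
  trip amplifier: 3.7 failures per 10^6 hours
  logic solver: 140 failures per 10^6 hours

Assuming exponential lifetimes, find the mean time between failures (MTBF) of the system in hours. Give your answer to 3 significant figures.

2310

Series of exponential components: λ_sys = Σ λ_i
λ_sys = 0.00028 + 0.0000091 + 0.0000037 + 0.00014 = 4.3280e-04 /h
MTBF = 1 / λ_sys = 2310 h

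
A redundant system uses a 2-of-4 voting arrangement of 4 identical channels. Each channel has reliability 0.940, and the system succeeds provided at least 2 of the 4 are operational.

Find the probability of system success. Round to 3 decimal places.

R = Σ_{i=2}^{4} C(4,i) p^i (1−p)^{4−i} with p = 0.940
C(4,2)·0.940^2·0.060^2 = 0.01909
C(4,3)·0.940^3·0.060^1 = 0.19934
C(4,4)·0.940^4·0.060^0 = 0.78075
Sum = 0.999

0.999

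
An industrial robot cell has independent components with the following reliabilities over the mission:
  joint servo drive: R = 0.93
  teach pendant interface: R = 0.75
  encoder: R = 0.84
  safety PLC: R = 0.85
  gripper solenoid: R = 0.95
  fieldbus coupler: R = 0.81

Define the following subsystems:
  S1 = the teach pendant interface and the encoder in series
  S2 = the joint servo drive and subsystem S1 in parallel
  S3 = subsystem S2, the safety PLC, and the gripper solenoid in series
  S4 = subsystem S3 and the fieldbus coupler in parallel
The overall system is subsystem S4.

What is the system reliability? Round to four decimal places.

0.9595

Series (teach pendant interface and encoder): 0.750000 × 0.840000 = 0.630000
Parallel (joint servo drive and [0.630000]): 1 − (1 − 0.930000)(1 − 0.630000) = 0.974100
Series ([0.974100], safety PLC, and gripper solenoid): 0.974100 × 0.850000 × 0.950000 = 0.786586
Parallel ([0.786586] and fieldbus coupler): 1 − (1 − 0.786586)(1 − 0.810000) = 0.9595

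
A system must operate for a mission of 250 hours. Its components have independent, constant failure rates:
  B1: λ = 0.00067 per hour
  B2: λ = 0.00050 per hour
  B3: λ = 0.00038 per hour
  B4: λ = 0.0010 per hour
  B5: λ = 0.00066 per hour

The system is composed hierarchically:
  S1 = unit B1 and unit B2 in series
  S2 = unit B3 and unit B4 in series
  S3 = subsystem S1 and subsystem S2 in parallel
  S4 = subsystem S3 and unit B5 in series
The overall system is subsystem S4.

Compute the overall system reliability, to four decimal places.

0.7852

R(B1) = exp(−0.00067 × 250) = 0.845777
R(B2) = exp(−0.00050 × 250) = 0.882497
R(B3) = exp(−0.00038 × 250) = 0.909373
R(B4) = exp(−0.0010 × 250) = 0.778801
R(B5) = exp(−0.00066 × 250) = 0.847894
Series (B1 and B2): 0.845777 × 0.882497 = 0.746396
Series (B3 and B4): 0.909373 × 0.778801 = 0.708221
Parallel ([0.746396] and [0.708221]): 1 − (1 − 0.746396)(1 − 0.708221) = 0.926004
Series ([0.926004] and B5): 0.926004 × 0.847894 = 0.7852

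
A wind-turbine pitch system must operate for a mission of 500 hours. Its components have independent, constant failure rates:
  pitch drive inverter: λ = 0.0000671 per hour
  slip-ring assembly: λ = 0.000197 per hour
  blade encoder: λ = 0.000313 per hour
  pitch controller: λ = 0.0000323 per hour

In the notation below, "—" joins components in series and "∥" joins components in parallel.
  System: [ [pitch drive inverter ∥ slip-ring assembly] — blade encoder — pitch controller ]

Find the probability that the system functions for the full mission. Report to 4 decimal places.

R(pitch drive inverter) = exp(−0.0000671 × 500) = 0.967007
R(slip-ring assembly) = exp(−0.000197 × 500) = 0.906196
R(blade encoder) = exp(−0.000313 × 500) = 0.855132
R(pitch controller) = exp(−0.0000323 × 500) = 0.983980
Parallel (pitch drive inverter and slip-ring assembly): 1 − (1 − 0.967007)(1 − 0.906196) = 0.996905
Series ([0.996905], blade encoder, and pitch controller): 0.996905 × 0.855132 × 0.983980 = 0.8388

0.8388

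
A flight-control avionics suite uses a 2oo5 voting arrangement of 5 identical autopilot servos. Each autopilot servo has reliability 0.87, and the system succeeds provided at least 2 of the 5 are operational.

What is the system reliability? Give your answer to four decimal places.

R = Σ_{i=2}^{5} C(5,i) p^i (1−p)^{5−i} with p = 0.87
C(5,2)·0.87^2·0.13^3 = 0.016629
C(5,3)·0.87^3·0.13^2 = 0.111287
C(5,4)·0.87^4·0.13^1 = 0.372383
C(5,5)·0.87^5·0.13^0 = 0.498421
Sum = 0.9987

0.9987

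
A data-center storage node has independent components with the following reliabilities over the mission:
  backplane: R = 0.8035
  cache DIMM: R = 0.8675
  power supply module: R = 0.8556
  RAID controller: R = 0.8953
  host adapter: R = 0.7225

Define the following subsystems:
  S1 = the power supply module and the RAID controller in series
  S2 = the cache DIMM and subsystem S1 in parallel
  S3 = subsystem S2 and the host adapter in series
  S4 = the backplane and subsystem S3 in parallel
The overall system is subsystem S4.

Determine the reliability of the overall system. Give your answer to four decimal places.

0.9411

Series (power supply module and RAID controller): 0.855600 × 0.895300 = 0.766019
Parallel (cache DIMM and [0.766019]): 1 − (1 − 0.867500)(1 − 0.766019) = 0.968998
Series ([0.968998] and host adapter): 0.968998 × 0.722500 = 0.700101
Parallel (backplane and [0.700101]): 1 − (1 − 0.803500)(1 − 0.700101) = 0.9411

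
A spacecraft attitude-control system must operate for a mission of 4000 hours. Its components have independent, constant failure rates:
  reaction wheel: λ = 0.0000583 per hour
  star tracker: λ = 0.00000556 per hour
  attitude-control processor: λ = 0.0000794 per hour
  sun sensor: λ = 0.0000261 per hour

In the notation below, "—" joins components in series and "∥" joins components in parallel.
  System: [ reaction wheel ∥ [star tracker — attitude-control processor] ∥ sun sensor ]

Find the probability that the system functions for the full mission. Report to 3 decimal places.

R(reaction wheel) = exp(−0.0000583 × 4000) = 0.79200
R(star tracker) = exp(−0.00000556 × 4000) = 0.97801
R(attitude-control processor) = exp(−0.0000794 × 4000) = 0.72789
R(sun sensor) = exp(−0.0000261 × 4000) = 0.90086
Series (star tracker and attitude-control processor): 0.97801 × 0.72789 = 0.71188
Parallel (reaction wheel, [0.71188], and sun sensor): 1 − (1 − 0.79200)(1 − 0.71188)(1 − 0.90086) = 0.994

0.994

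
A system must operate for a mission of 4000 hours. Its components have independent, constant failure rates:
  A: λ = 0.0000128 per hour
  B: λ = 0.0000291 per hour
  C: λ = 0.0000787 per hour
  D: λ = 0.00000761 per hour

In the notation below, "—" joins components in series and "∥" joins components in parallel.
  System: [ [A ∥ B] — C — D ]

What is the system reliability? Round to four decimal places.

0.7042

R(A) = exp(−0.0000128 × 4000) = 0.950089
R(B) = exp(−0.0000291 × 4000) = 0.890119
R(C) = exp(−0.0000787 × 4000) = 0.729935
R(D) = exp(−0.00000761 × 4000) = 0.970019
Parallel (A and B): 1 − (1 − 0.950089)(1 − 0.890119) = 0.994516
Series ([0.994516], C, and D): 0.994516 × 0.729935 × 0.970019 = 0.7042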